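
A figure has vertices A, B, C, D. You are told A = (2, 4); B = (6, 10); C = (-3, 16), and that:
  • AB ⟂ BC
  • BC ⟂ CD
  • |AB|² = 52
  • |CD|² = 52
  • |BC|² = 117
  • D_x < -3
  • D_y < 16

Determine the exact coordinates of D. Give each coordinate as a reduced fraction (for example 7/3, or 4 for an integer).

1. D_x = -7  [[BC ⟂ CD ⇒ -9x+6y-123=0] ∩ [|D−(-3, 16)|²=52]]
2. D_y = 10  [[BC ⟂ CD ⇒ -9x+6y-123=0] ∩ [|D−(-3, 16)|²=52]]
   so D = (-7, 10)

D = (-7, 10)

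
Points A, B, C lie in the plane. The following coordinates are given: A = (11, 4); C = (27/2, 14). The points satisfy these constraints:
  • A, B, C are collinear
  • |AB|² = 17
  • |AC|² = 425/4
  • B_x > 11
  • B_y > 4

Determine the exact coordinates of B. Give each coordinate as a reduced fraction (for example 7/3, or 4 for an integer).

B = (12, 8)

1. B_x = 12  [[A, B, C are collinear ⇒ 10x-5/2y-100=0] ∩ [|B−(11, 4)|²=17]]
2. B_y = 8  [[A, B, C are collinear ⇒ 10x-5/2y-100=0] ∩ [|B−(11, 4)|²=17]]
   so B = (12, 8)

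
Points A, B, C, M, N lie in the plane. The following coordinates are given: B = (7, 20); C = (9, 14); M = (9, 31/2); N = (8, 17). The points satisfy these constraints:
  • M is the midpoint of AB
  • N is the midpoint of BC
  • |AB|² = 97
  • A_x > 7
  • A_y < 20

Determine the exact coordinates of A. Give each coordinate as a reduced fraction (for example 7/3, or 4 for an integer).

1. A_x = 11  [A = 2·M−B = 2·(9, 31/2)−(7, 20)]
2. A_y = 11  [A = 2·M−B = 2·(9, 31/2)−(7, 20)]
   so A = (11, 11)

A = (11, 11)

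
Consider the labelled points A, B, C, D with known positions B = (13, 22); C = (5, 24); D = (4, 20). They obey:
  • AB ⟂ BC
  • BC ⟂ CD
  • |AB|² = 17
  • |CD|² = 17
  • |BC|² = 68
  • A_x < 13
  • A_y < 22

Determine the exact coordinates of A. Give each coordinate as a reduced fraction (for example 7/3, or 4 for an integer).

A = (12, 18)

1. A_x = 12  [[AB ⟂ BC ⇒ 8x-2y-60=0] ∩ [|A−(13, 22)|²=17]]
2. A_y = 18  [[AB ⟂ BC ⇒ 8x-2y-60=0] ∩ [|A−(13, 22)|²=17]]
   so A = (12, 18)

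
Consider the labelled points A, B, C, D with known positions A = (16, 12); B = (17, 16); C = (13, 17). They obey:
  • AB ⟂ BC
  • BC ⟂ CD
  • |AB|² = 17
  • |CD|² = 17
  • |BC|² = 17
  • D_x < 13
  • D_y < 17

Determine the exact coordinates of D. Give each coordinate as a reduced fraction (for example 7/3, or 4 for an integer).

1. D_x = 12  [[BC ⟂ CD ⇒ -4x+1y+35=0] ∩ [|D−(13, 17)|²=17]]
2. D_y = 13  [[BC ⟂ CD ⇒ -4x+1y+35=0] ∩ [|D−(13, 17)|²=17]]
   so D = (12, 13)

D = (12, 13)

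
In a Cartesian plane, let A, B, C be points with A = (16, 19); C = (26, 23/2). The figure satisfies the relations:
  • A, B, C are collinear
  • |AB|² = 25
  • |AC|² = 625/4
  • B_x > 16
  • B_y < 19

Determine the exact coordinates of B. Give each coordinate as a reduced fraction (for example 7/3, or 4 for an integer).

B = (20, 16)

1. B_x = 20  [[A, B, C are collinear ⇒ -15/2x-10y+310=0] ∩ [|B−(16, 19)|²=25]]
2. B_y = 16  [[A, B, C are collinear ⇒ -15/2x-10y+310=0] ∩ [|B−(16, 19)|²=25]]
   so B = (20, 16)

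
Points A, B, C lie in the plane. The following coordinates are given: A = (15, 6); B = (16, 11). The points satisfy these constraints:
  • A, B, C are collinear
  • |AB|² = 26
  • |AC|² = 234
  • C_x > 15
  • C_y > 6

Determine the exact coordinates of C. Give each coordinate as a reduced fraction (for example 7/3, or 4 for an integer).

C = (18, 21)

1. C_x = 18  [[A, B, C are collinear ⇒ -5x+1y+69=0] ∩ [|C−(15, 6)|²=234]]
2. C_y = 21  [[A, B, C are collinear ⇒ -5x+1y+69=0] ∩ [|C−(15, 6)|²=234]]
   so C = (18, 21)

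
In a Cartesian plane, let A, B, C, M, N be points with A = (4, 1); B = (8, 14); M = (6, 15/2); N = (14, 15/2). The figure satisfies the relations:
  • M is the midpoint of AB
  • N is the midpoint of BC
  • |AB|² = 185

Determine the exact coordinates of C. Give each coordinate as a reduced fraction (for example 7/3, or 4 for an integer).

1. C_x = 20  [C = 2·N−B = 2·(14, 15/2)−(8, 14)]
2. C_y = 1  [C = 2·N−B = 2·(14, 15/2)−(8, 14)]
   so C = (20, 1)

C = (20, 1)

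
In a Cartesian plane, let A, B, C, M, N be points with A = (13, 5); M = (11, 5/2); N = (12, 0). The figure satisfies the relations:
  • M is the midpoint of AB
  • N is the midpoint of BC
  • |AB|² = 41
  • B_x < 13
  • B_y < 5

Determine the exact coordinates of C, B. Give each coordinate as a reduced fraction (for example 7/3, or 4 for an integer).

C = (15, 0)
B = (9, 0)

1. B_x = 9  [B = 2·M−A = 2·(11, 5/2)−(13, 5)]
2. B_y = 0  [B = 2·M−A = 2·(11, 5/2)−(13, 5)]
   so B = (9, 0)
3. C_x = 15  [C = 2·N−B = 2·(12, 0)−(9, 0)]
4. C_y = 0  [C = 2·N−B = 2·(12, 0)−(9, 0)]
   so C = (15, 0)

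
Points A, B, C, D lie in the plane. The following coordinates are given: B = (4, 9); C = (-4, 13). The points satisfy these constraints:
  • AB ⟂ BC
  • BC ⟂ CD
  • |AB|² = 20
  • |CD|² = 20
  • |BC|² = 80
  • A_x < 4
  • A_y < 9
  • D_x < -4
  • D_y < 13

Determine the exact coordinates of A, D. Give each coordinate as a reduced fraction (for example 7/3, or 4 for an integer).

A = (2, 5)
D = (-6, 9)

1. A_x = 2  [[AB ⟂ BC ⇒ 8x-4y+4=0] ∩ [|A−(4, 9)|²=20]]
2. A_y = 5  [[AB ⟂ BC ⇒ 8x-4y+4=0] ∩ [|A−(4, 9)|²=20]]
   so A = (2, 5)
3. D_x = -6  [[BC ⟂ CD ⇒ -8x+4y-84=0] ∩ [|D−(-4, 13)|²=20]]
4. D_y = 9  [[BC ⟂ CD ⇒ -8x+4y-84=0] ∩ [|D−(-4, 13)|²=20]]
   so D = (-6, 9)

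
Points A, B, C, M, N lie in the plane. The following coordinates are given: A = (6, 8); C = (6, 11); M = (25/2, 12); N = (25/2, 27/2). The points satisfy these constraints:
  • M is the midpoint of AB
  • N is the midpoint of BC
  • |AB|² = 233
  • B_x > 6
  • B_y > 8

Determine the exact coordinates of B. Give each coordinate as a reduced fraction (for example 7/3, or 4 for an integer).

1. B_x = 19  [B = 2·M−A = 2·(25/2, 12)−(6, 8)]
2. B_y = 16  [B = 2·M−A = 2·(25/2, 12)−(6, 8)]
   so B = (19, 16)

B = (19, 16)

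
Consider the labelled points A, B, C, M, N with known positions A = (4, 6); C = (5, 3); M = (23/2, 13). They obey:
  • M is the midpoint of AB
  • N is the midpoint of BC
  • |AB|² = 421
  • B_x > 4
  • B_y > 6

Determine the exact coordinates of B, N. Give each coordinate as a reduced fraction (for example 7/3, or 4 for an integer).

1. B_x = 19  [B = 2·M−A = 2·(23/2, 13)−(4, 6)]
2. B_y = 20  [B = 2·M−A = 2·(23/2, 13)−(4, 6)]
   so B = (19, 20)
3. N_x = 12  [2·N = B+C = (19, 20)+(5, 3)]
4. N_y = 23/2  [2·N = B+C = (19, 20)+(5, 3)]
   so N = (12, 23/2)

B = (19, 20)
N = (12, 23/2)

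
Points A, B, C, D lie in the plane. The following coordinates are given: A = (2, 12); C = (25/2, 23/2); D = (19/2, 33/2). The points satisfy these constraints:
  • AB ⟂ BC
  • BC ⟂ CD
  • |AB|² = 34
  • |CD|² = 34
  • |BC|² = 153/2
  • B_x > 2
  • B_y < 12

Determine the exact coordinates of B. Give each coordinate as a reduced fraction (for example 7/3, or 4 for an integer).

B = (5, 7)

1. B_x = 5  [[BC ⟂ CD ⇒ 3x-5y+20=0] ∩ [|B−(2, 12)|²=34]]
2. B_y = 7  [[BC ⟂ CD ⇒ 3x-5y+20=0] ∩ [|B−(2, 12)|²=34]]
   so B = (5, 7)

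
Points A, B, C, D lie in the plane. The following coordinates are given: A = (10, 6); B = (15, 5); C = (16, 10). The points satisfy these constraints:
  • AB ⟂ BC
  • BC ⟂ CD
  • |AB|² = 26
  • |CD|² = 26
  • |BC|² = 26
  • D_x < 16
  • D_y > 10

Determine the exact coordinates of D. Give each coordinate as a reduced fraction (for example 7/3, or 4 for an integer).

1. D_x = 11  [[BC ⟂ CD ⇒ 1x+5y-66=0] ∩ [|D−(16, 10)|²=26]]
2. D_y = 11  [[BC ⟂ CD ⇒ 1x+5y-66=0] ∩ [|D−(16, 10)|²=26]]
   so D = (11, 11)

D = (11, 11)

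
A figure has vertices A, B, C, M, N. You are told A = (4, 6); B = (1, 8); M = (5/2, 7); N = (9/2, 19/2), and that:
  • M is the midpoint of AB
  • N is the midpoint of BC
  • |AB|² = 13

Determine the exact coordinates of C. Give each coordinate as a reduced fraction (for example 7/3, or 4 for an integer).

1. C_x = 8  [C = 2·N−B = 2·(9/2, 19/2)−(1, 8)]
2. C_y = 11  [C = 2·N−B = 2·(9/2, 19/2)−(1, 8)]
   so C = (8, 11)

C = (8, 11)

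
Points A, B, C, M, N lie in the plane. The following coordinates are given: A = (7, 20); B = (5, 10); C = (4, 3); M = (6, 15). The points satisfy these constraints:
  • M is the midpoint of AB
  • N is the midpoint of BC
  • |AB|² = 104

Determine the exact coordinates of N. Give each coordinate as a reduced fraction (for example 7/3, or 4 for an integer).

N = (9/2, 13/2)

1. N_x = 9/2  [2·N = B+C = (5, 10)+(4, 3)]
2. N_y = 13/2  [2·N = B+C = (5, 10)+(4, 3)]
   so N = (9/2, 13/2)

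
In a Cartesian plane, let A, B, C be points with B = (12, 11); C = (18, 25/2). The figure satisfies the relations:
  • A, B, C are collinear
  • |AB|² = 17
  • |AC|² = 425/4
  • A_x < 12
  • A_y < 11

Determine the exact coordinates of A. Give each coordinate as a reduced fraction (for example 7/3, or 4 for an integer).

A = (8, 10)

1. A_x = 8  [[A, B, C are collinear ⇒ -3/2x+6y-48=0] ∩ [|A−(12, 11)|²=17]]
2. A_y = 10  [[A, B, C are collinear ⇒ -3/2x+6y-48=0] ∩ [|A−(12, 11)|²=17]]
   so A = (8, 10)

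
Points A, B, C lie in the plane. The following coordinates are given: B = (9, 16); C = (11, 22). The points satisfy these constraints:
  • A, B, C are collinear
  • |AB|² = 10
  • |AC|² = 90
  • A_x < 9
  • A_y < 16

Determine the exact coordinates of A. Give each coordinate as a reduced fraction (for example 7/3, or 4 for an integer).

1. A_x = 8  [[A, B, C are collinear ⇒ -6x+2y+22=0] ∩ [|A−(9, 16)|²=10]]
2. A_y = 13  [[A, B, C are collinear ⇒ -6x+2y+22=0] ∩ [|A−(9, 16)|²=10]]
   so A = (8, 13)

A = (8, 13)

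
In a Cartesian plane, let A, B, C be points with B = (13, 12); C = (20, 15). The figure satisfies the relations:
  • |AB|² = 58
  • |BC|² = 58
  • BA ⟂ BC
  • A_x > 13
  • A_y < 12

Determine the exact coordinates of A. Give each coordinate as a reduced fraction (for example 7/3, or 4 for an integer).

1. A_x = 16  [[BA ⟂ BC ⇒ 7x+3y-127=0] ∩ [|A−(13, 12)|²=58]]
2. A_y = 5  [[BA ⟂ BC ⇒ 7x+3y-127=0] ∩ [|A−(13, 12)|²=58]]
   so A = (16, 5)

A = (16, 5)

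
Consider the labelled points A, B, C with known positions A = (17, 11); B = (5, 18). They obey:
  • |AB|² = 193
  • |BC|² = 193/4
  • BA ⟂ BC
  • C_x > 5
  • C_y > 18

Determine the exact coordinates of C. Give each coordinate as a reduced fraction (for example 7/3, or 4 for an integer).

1. C_x = 17/2  [[BA ⟂ BC ⇒ 12x-7y+66=0] ∩ [|C−(5, 18)|²=193/4]]
2. C_y = 24  [[BA ⟂ BC ⇒ 12x-7y+66=0] ∩ [|C−(5, 18)|²=193/4]]
   so C = (17/2, 24)

C = (17/2, 24)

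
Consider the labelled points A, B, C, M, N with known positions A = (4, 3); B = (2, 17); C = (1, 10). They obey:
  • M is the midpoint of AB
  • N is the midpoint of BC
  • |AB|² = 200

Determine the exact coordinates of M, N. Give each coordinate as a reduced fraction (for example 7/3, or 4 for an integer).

1. M_x = 3  [2·M = A+B = (4, 3)+(2, 17)]
2. M_y = 10  [2·M = A+B = (4, 3)+(2, 17)]
   so M = (3, 10)
3. N_x = 3/2  [2·N = B+C = (2, 17)+(1, 10)]
4. N_y = 27/2  [2·N = B+C = (2, 17)+(1, 10)]
   so N = (3/2, 27/2)

M = (3, 10)
N = (3/2, 27/2)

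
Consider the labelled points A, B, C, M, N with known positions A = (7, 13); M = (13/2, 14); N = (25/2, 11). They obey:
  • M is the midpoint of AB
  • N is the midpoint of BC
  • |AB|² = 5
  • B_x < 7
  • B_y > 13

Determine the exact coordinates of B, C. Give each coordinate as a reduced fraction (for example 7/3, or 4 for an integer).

B = (6, 15)
C = (19, 7)

1. B_x = 6  [B = 2·M−A = 2·(13/2, 14)−(7, 13)]
2. B_y = 15  [B = 2·M−A = 2·(13/2, 14)−(7, 13)]
   so B = (6, 15)
3. C_x = 19  [C = 2·N−B = 2·(25/2, 11)−(6, 15)]
4. C_y = 7  [C = 2·N−B = 2·(25/2, 11)−(6, 15)]
   so C = (19, 7)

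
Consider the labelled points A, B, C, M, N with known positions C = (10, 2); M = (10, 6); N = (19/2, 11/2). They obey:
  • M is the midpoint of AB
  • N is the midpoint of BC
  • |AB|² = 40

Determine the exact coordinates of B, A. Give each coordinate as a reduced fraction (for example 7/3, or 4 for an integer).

B = (9, 9)
A = (11, 3)

1. B_x = 9  [B = 2·N−C = 2·(19/2, 11/2)−(10, 2)]
2. B_y = 9  [B = 2·N−C = 2·(19/2, 11/2)−(10, 2)]
   so B = (9, 9)
3. A_x = 11  [A = 2·M−B = 2·(10, 6)−(9, 9)]
4. A_y = 3  [A = 2·M−B = 2·(10, 6)−(9, 9)]
   so A = (11, 3)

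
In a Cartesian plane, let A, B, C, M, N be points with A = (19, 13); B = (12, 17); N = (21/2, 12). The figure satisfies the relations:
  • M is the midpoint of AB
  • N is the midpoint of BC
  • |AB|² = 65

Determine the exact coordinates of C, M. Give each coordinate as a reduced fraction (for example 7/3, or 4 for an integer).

C = (9, 7)
M = (31/2, 15)

1. M_x = 31/2  [2·M = A+B = (19, 13)+(12, 17)]
2. M_y = 15  [2·M = A+B = (19, 13)+(12, 17)]
   so M = (31/2, 15)
3. C_x = 9  [C = 2·N−B = 2·(21/2, 12)−(12, 17)]
4. C_y = 7  [C = 2·N−B = 2·(21/2, 12)−(12, 17)]
   so C = (9, 7)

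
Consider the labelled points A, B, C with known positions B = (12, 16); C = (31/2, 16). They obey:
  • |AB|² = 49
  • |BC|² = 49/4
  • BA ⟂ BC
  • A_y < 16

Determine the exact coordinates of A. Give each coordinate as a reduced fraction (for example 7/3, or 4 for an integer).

1. A_x = 12  [[BA ⟂ BC ⇒ 7/2x-42=0] ∩ [|A−(12, 16)|²=49]]
2. A_y = 9  [[BA ⟂ BC ⇒ 7/2x-42=0] ∩ [|A−(12, 16)|²=49]]
   so A = (12, 9)

A = (12, 9)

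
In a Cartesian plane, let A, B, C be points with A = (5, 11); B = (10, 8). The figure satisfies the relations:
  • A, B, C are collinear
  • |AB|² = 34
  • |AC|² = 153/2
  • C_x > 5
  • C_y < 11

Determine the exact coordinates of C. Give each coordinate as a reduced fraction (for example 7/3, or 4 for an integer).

C = (25/2, 13/2)

1. C_x = 25/2  [[A, B, C are collinear ⇒ 3x+5y-70=0] ∩ [|C−(5, 11)|²=153/2]]
2. C_y = 13/2  [[A, B, C are collinear ⇒ 3x+5y-70=0] ∩ [|C−(5, 11)|²=153/2]]
   so C = (25/2, 13/2)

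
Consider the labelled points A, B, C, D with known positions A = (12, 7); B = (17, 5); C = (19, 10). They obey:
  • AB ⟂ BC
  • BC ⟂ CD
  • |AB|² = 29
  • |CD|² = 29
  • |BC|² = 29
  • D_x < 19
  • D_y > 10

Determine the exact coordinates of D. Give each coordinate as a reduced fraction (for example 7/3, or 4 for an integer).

1. D_x = 14  [[BC ⟂ CD ⇒ 2x+5y-88=0] ∩ [|D−(19, 10)|²=29]]
2. D_y = 12  [[BC ⟂ CD ⇒ 2x+5y-88=0] ∩ [|D−(19, 10)|²=29]]
   so D = (14, 12)

D = (14, 12)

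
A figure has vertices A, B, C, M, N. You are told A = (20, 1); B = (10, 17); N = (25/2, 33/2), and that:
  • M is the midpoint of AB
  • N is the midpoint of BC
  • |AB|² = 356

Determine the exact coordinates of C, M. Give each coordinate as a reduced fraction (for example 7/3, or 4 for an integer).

C = (15, 16)
M = (15, 9)

1. M_x = 15  [2·M = A+B = (20, 1)+(10, 17)]
2. M_y = 9  [2·M = A+B = (20, 1)+(10, 17)]
   so M = (15, 9)
3. C_x = 15  [C = 2·N−B = 2·(25/2, 33/2)−(10, 17)]
4. C_y = 16  [C = 2·N−B = 2·(25/2, 33/2)−(10, 17)]
   so C = (15, 16)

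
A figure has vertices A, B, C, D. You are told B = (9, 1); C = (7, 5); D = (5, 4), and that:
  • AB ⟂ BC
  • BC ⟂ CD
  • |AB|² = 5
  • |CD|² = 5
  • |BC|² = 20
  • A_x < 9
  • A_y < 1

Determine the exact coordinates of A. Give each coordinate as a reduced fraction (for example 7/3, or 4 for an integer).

A = (7, 0)

1. A_x = 7  [[AB ⟂ BC ⇒ 2x-4y-14=0] ∩ [|A−(9, 1)|²=5]]
2. A_y = 0  [[AB ⟂ BC ⇒ 2x-4y-14=0] ∩ [|A−(9, 1)|²=5]]
   so A = (7, 0)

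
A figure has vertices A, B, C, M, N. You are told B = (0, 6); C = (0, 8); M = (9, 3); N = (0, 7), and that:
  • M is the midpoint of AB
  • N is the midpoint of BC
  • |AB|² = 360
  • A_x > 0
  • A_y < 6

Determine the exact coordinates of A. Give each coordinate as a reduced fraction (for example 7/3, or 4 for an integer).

A = (18, 0)

1. A_x = 18  [A = 2·M−B = 2·(9, 3)−(0, 6)]
2. A_y = 0  [A = 2·M−B = 2·(9, 3)−(0, 6)]
   so A = (18, 0)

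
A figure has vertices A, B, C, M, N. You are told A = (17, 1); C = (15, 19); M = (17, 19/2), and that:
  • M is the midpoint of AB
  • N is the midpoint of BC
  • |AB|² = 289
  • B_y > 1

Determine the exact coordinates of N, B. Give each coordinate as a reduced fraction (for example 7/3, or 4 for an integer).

1. B_x = 17  [B = 2·M−A = 2·(17, 19/2)−(17, 1)]
2. B_y = 18  [B = 2·M−A = 2·(17, 19/2)−(17, 1)]
   so B = (17, 18)
3. N_x = 16  [2·N = B+C = (17, 18)+(15, 19)]
4. N_y = 37/2  [2·N = B+C = (17, 18)+(15, 19)]
   so N = (16, 37/2)

N = (16, 37/2)
B = (17, 18)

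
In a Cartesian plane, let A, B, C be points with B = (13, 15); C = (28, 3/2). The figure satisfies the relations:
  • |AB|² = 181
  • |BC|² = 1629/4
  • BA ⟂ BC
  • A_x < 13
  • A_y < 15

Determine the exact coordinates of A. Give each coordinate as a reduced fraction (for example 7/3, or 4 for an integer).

1. A_x = 4  [[BA ⟂ BC ⇒ 15x-27/2y+15/2=0] ∩ [|A−(13, 15)|²=181]]
2. A_y = 5  [[BA ⟂ BC ⇒ 15x-27/2y+15/2=0] ∩ [|A−(13, 15)|²=181]]
   so A = (4, 5)

A = (4, 5)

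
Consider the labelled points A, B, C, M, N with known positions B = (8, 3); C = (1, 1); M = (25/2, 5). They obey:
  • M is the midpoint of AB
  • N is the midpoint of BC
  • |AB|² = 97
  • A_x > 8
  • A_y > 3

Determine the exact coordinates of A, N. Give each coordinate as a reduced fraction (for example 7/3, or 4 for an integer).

A = (17, 7)
N = (9/2, 2)

1. A_x = 17  [A = 2·M−B = 2·(25/2, 5)−(8, 3)]
2. A_y = 7  [A = 2·M−B = 2·(25/2, 5)−(8, 3)]
   so A = (17, 7)
3. N_x = 9/2  [2·N = B+C = (8, 3)+(1, 1)]
4. N_y = 2  [2·N = B+C = (8, 3)+(1, 1)]
   so N = (9/2, 2)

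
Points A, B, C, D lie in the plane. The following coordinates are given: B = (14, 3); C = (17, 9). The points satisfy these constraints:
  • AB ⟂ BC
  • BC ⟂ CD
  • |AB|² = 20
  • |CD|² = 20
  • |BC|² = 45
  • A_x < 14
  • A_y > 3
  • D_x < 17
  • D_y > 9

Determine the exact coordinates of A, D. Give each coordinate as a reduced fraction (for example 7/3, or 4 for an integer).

A = (10, 5)
D = (13, 11)

1. A_x = 10  [[AB ⟂ BC ⇒ -3x-6y+60=0] ∩ [|A−(14, 3)|²=20]]
2. A_y = 5  [[AB ⟂ BC ⇒ -3x-6y+60=0] ∩ [|A−(14, 3)|²=20]]
   so A = (10, 5)
3. D_x = 13  [[BC ⟂ CD ⇒ 3x+6y-105=0] ∩ [|D−(17, 9)|²=20]]
4. D_y = 11  [[BC ⟂ CD ⇒ 3x+6y-105=0] ∩ [|D−(17, 9)|²=20]]
   so D = (13, 11)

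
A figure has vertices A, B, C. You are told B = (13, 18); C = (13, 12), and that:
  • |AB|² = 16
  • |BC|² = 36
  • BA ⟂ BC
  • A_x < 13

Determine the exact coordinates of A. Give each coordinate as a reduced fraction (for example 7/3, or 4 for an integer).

1. A_x = 9  [[BA ⟂ BC ⇒ -6y+108=0] ∩ [|A−(13, 18)|²=16]]
2. A_y = 18  [[BA ⟂ BC ⇒ -6y+108=0] ∩ [|A−(13, 18)|²=16]]
   so A = (9, 18)

A = (9, 18)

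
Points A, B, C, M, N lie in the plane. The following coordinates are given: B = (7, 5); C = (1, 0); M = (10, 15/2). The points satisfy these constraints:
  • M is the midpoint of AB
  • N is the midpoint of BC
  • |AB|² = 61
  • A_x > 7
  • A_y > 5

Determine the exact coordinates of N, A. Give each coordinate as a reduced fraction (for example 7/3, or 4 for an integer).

1. A_x = 13  [A = 2·M−B = 2·(10, 15/2)−(7, 5)]
2. A_y = 10  [A = 2·M−B = 2·(10, 15/2)−(7, 5)]
   so A = (13, 10)
3. N_x = 4  [2·N = B+C = (7, 5)+(1, 0)]
4. N_y = 5/2  [2·N = B+C = (7, 5)+(1, 0)]
   so N = (4, 5/2)

N = (4, 5/2)
A = (13, 10)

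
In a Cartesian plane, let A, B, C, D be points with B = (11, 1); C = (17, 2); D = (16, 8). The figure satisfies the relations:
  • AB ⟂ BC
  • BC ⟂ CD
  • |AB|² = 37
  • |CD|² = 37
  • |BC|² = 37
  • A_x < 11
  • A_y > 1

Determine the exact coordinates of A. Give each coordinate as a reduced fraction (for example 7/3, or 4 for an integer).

A = (10, 7)

1. A_x = 10  [[AB ⟂ BC ⇒ -6x-1y+67=0] ∩ [|A−(11, 1)|²=37]]
2. A_y = 7  [[AB ⟂ BC ⇒ -6x-1y+67=0] ∩ [|A−(11, 1)|²=37]]
   so A = (10, 7)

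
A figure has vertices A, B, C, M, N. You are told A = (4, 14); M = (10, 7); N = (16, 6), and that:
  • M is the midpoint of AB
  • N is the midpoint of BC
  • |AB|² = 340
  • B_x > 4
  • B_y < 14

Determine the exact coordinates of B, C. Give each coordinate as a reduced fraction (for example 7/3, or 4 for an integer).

B = (16, 0)
C = (16, 12)

1. B_x = 16  [B = 2·M−A = 2·(10, 7)−(4, 14)]
2. B_y = 0  [B = 2·M−A = 2·(10, 7)−(4, 14)]
   so B = (16, 0)
3. C_x = 16  [C = 2·N−B = 2·(16, 6)−(16, 0)]
4. C_y = 12  [C = 2·N−B = 2·(16, 6)−(16, 0)]
   so C = (16, 12)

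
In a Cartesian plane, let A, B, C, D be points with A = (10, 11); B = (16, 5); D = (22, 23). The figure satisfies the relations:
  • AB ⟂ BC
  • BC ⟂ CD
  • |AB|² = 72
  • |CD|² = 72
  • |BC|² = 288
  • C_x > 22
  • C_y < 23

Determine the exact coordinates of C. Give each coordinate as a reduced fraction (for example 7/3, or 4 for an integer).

C = (28, 17)

1. C_x = 28  [[AB ⟂ BC ⇒ 6x-6y-66=0] ∩ [|C−(22, 23)|²=72]]
2. C_y = 17  [[AB ⟂ BC ⇒ 6x-6y-66=0] ∩ [|C−(22, 23)|²=72]]
   so C = (28, 17)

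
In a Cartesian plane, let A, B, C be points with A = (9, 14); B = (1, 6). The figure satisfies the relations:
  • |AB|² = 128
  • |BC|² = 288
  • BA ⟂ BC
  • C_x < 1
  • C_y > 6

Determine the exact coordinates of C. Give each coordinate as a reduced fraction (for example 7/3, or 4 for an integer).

1. C_x = -11  [[BA ⟂ BC ⇒ 8x+8y-56=0] ∩ [|C−(1, 6)|²=288]]
2. C_y = 18  [[BA ⟂ BC ⇒ 8x+8y-56=0] ∩ [|C−(1, 6)|²=288]]
   so C = (-11, 18)

C = (-11, 18)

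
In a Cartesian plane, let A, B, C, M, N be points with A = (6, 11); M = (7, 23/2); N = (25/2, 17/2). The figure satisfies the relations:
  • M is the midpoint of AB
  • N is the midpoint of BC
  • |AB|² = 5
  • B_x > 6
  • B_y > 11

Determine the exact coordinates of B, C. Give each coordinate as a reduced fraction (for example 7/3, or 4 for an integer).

1. B_x = 8  [B = 2·M−A = 2·(7, 23/2)−(6, 11)]
2. B_y = 12  [B = 2·M−A = 2·(7, 23/2)−(6, 11)]
   so B = (8, 12)
3. C_x = 17  [C = 2·N−B = 2·(25/2, 17/2)−(8, 12)]
4. C_y = 5  [C = 2·N−B = 2·(25/2, 17/2)−(8, 12)]
   so C = (17, 5)

B = (8, 12)
C = (17, 5)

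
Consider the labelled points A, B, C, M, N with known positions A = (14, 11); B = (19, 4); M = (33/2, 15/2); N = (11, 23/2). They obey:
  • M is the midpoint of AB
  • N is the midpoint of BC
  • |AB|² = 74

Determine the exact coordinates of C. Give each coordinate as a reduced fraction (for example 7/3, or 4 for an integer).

1. C_x = 3  [C = 2·N−B = 2·(11, 23/2)−(19, 4)]
2. C_y = 19  [C = 2·N−B = 2·(11, 23/2)−(19, 4)]
   so C = (3, 19)

C = (3, 19)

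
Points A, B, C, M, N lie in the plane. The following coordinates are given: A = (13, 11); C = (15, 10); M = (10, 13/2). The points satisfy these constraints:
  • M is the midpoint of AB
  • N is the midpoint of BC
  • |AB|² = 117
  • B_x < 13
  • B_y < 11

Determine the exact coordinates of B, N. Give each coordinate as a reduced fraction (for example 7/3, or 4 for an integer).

B = (7, 2)
N = (11, 6)

1. B_x = 7  [B = 2·M−A = 2·(10, 13/2)−(13, 11)]
2. B_y = 2  [B = 2·M−A = 2·(10, 13/2)−(13, 11)]
   so B = (7, 2)
3. N_x = 11  [2·N = B+C = (7, 2)+(15, 10)]
4. N_y = 6  [2·N = B+C = (7, 2)+(15, 10)]
   so N = (11, 6)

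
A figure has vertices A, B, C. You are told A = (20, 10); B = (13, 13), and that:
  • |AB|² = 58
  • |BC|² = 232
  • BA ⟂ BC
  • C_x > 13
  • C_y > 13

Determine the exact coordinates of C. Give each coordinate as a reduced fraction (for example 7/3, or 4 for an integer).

C = (19, 27)

1. C_x = 19  [[BA ⟂ BC ⇒ 7x-3y-52=0] ∩ [|C−(13, 13)|²=232]]
2. C_y = 27  [[BA ⟂ BC ⇒ 7x-3y-52=0] ∩ [|C−(13, 13)|²=232]]
   so C = (19, 27)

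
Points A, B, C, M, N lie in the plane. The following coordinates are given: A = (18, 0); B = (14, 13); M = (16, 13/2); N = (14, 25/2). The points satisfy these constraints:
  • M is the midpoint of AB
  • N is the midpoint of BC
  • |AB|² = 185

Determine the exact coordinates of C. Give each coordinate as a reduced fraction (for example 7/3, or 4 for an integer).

C = (14, 12)

1. C_x = 14  [C = 2·N−B = 2·(14, 25/2)−(14, 13)]
2. C_y = 12  [C = 2·N−B = 2·(14, 25/2)−(14, 13)]
   so C = (14, 12)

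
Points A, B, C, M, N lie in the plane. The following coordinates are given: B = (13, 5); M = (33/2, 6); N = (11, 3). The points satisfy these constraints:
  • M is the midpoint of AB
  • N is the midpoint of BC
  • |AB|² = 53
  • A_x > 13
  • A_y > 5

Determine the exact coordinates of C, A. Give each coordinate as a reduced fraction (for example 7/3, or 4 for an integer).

C = (9, 1)
A = (20, 7)

1. A_x = 20  [A = 2·M−B = 2·(33/2, 6)−(13, 5)]
2. A_y = 7  [A = 2·M−B = 2·(33/2, 6)−(13, 5)]
   so A = (20, 7)
3. C_x = 9  [C = 2·N−B = 2·(11, 3)−(13, 5)]
4. C_y = 1  [C = 2·N−B = 2·(11, 3)−(13, 5)]
   so C = (9, 1)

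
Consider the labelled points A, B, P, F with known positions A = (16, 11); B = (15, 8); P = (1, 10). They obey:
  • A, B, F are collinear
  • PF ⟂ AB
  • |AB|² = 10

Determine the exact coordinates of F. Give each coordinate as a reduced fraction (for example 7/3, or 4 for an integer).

1. F_x = 71/5  [[A, B, F are collinear ⇒ 3x-1y-37=0] ∩ [PF ⟂ AB ⇒ -1x-3y+31=0]]
2. F_y = 28/5  [[A, B, F are collinear ⇒ 3x-1y-37=0] ∩ [PF ⟂ AB ⇒ -1x-3y+31=0]]
   so F = (71/5, 28/5)

F = (71/5, 28/5)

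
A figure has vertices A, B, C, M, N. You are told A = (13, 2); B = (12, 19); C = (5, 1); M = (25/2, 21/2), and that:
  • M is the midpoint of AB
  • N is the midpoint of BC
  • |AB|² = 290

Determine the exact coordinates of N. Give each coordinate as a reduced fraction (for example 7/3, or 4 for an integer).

1. N_x = 17/2  [2·N = B+C = (12, 19)+(5, 1)]
2. N_y = 10  [2·N = B+C = (12, 19)+(5, 1)]
   so N = (17/2, 10)

N = (17/2, 10)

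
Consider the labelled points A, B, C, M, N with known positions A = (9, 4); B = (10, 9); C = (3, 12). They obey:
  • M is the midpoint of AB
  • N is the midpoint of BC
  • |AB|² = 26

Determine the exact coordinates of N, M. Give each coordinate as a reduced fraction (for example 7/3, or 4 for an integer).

1. M_x = 19/2  [2·M = A+B = (9, 4)+(10, 9)]
2. M_y = 13/2  [2·M = A+B = (9, 4)+(10, 9)]
   so M = (19/2, 13/2)
3. N_x = 13/2  [2·N = B+C = (10, 9)+(3, 12)]
4. N_y = 21/2  [2·N = B+C = (10, 9)+(3, 12)]
   so N = (13/2, 21/2)

N = (13/2, 21/2)
M = (19/2, 13/2)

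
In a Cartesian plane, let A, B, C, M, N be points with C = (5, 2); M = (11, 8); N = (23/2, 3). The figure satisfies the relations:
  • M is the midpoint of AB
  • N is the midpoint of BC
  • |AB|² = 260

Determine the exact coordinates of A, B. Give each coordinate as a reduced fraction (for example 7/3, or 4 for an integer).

A = (4, 12)
B = (18, 4)

1. B_x = 18  [B = 2·N−C = 2·(23/2, 3)−(5, 2)]
2. B_y = 4  [B = 2·N−C = 2·(23/2, 3)−(5, 2)]
   so B = (18, 4)
3. A_x = 4  [A = 2·M−B = 2·(11, 8)−(18, 4)]
4. A_y = 12  [A = 2·M−B = 2·(11, 8)−(18, 4)]
   so A = (4, 12)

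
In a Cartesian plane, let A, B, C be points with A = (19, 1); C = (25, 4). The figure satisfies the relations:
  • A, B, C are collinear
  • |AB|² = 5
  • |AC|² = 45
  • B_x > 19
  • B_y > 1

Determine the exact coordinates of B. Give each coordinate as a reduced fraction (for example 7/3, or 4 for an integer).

B = (21, 2)

1. B_x = 21  [[A, B, C are collinear ⇒ 3x-6y-51=0] ∩ [|B−(19, 1)|²=5]]
2. B_y = 2  [[A, B, C are collinear ⇒ 3x-6y-51=0] ∩ [|B−(19, 1)|²=5]]
   so B = (21, 2)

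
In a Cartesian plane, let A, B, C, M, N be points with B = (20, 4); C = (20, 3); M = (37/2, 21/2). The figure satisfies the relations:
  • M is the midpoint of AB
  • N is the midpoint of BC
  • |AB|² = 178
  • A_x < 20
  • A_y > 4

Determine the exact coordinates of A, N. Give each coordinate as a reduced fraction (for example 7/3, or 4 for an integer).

A = (17, 17)
N = (20, 7/2)

1. A_x = 17  [A = 2·M−B = 2·(37/2, 21/2)−(20, 4)]
2. A_y = 17  [A = 2·M−B = 2·(37/2, 21/2)−(20, 4)]
   so A = (17, 17)
3. N_x = 20  [2·N = B+C = (20, 4)+(20, 3)]
4. N_y = 7/2  [2·N = B+C = (20, 4)+(20, 3)]
   so N = (20, 7/2)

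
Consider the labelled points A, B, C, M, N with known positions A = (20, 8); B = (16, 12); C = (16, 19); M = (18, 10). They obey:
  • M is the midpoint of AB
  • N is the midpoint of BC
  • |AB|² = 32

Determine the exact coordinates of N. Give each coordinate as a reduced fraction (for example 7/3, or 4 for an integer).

1. N_x = 16  [2·N = B+C = (16, 12)+(16, 19)]
2. N_y = 31/2  [2·N = B+C = (16, 12)+(16, 19)]
   so N = (16, 31/2)

N = (16, 31/2)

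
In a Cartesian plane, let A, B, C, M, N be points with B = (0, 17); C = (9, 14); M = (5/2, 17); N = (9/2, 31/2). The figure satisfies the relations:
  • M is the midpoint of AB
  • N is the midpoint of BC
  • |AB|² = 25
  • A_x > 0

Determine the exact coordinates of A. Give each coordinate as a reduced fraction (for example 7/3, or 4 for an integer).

A = (5, 17)

1. A_x = 5  [A = 2·M−B = 2·(5/2, 17)−(0, 17)]
2. A_y = 17  [A = 2·M−B = 2·(5/2, 17)−(0, 17)]
   so A = (5, 17)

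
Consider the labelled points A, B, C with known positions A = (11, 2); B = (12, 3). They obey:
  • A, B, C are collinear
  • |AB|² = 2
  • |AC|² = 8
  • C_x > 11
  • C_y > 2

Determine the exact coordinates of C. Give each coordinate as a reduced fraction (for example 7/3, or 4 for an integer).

1. C_x = 13  [[A, B, C are collinear ⇒ -1x+1y+9=0] ∩ [|C−(11, 2)|²=8]]
2. C_y = 4  [[A, B, C are collinear ⇒ -1x+1y+9=0] ∩ [|C−(11, 2)|²=8]]
   so C = (13, 4)

C = (13, 4)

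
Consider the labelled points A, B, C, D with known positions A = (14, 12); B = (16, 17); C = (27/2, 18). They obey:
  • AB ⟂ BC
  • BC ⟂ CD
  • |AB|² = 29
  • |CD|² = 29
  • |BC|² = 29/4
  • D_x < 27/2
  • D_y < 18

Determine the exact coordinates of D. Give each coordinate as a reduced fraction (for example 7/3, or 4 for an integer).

D = (23/2, 13)

1. D_x = 23/2  [[BC ⟂ CD ⇒ -5/2x+1y+63/4=0] ∩ [|D−(27/2, 18)|²=29]]
2. D_y = 13  [[BC ⟂ CD ⇒ -5/2x+1y+63/4=0] ∩ [|D−(27/2, 18)|²=29]]
   so D = (23/2, 13)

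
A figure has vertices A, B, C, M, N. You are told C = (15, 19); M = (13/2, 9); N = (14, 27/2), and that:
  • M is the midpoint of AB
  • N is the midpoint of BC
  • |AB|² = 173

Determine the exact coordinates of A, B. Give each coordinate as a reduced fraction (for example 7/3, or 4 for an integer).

1. B_x = 13  [B = 2·N−C = 2·(14, 27/2)−(15, 19)]
2. B_y = 8  [B = 2·N−C = 2·(14, 27/2)−(15, 19)]
   so B = (13, 8)
3. A_x = 0  [A = 2·M−B = 2·(13/2, 9)−(13, 8)]
4. A_y = 10  [A = 2·M−B = 2·(13/2, 9)−(13, 8)]
   so A = (0, 10)

A = (0, 10)
B = (13, 8)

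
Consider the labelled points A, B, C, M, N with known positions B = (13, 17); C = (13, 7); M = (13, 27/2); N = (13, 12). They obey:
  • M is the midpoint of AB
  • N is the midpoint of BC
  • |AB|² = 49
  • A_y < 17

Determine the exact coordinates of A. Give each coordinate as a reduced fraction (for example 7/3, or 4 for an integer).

1. A_x = 13  [A = 2·M−B = 2·(13, 27/2)−(13, 17)]
2. A_y = 10  [A = 2·M−B = 2·(13, 27/2)−(13, 17)]
   so A = (13, 10)

A = (13, 10)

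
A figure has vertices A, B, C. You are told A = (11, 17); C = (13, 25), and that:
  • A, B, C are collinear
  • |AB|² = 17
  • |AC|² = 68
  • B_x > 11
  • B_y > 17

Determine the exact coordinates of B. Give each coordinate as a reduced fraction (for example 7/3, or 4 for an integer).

B = (12, 21)

1. B_x = 12  [[A, B, C are collinear ⇒ 8x-2y-54=0] ∩ [|B−(11, 17)|²=17]]
2. B_y = 21  [[A, B, C are collinear ⇒ 8x-2y-54=0] ∩ [|B−(11, 17)|²=17]]
   so B = (12, 21)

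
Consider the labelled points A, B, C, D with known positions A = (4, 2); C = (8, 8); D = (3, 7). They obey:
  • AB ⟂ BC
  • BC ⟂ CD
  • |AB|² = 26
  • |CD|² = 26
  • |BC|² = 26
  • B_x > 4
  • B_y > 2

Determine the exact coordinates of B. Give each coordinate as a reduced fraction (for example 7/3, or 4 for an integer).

B = (9, 3)

1. B_x = 9  [[BC ⟂ CD ⇒ 5x+1y-48=0] ∩ [|B−(4, 2)|²=26]]
2. B_y = 3  [[BC ⟂ CD ⇒ 5x+1y-48=0] ∩ [|B−(4, 2)|²=26]]
   so B = (9, 3)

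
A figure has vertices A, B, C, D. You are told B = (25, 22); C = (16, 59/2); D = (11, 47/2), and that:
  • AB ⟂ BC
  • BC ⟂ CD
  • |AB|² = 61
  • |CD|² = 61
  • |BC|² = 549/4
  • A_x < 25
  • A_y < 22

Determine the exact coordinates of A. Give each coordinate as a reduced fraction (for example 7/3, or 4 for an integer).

A = (20, 16)

1. A_x = 20  [[AB ⟂ BC ⇒ 9x-15/2y-60=0] ∩ [|A−(25, 22)|²=61]]
2. A_y = 16  [[AB ⟂ BC ⇒ 9x-15/2y-60=0] ∩ [|A−(25, 22)|²=61]]
   so A = (20, 16)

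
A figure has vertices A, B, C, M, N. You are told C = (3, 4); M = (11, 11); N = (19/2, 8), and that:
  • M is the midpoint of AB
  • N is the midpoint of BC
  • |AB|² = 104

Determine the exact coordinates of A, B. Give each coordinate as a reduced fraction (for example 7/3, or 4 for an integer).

1. B_x = 16  [B = 2·N−C = 2·(19/2, 8)−(3, 4)]
2. B_y = 12  [B = 2·N−C = 2·(19/2, 8)−(3, 4)]
   so B = (16, 12)
3. A_x = 6  [A = 2·M−B = 2·(11, 11)−(16, 12)]
4. A_y = 10  [A = 2·M−B = 2·(11, 11)−(16, 12)]
   so A = (6, 10)

A = (6, 10)
B = (16, 12)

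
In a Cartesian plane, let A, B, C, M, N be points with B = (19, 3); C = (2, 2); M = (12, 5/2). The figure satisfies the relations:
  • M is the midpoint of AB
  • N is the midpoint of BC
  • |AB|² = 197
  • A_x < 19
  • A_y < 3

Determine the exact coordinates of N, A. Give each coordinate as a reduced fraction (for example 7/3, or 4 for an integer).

N = (21/2, 5/2)
A = (5, 2)

1. A_x = 5  [A = 2·M−B = 2·(12, 5/2)−(19, 3)]
2. A_y = 2  [A = 2·M−B = 2·(12, 5/2)−(19, 3)]
   so A = (5, 2)
3. N_x = 21/2  [2·N = B+C = (19, 3)+(2, 2)]
4. N_y = 5/2  [2·N = B+C = (19, 3)+(2, 2)]
   so N = (21/2, 5/2)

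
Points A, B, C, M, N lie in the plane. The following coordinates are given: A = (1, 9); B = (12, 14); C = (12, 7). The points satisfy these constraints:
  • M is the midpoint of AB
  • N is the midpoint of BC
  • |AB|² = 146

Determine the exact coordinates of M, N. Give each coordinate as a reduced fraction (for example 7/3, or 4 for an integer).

M = (13/2, 23/2)
N = (12, 21/2)

1. M_x = 13/2  [2·M = A+B = (1, 9)+(12, 14)]
2. M_y = 23/2  [2·M = A+B = (1, 9)+(12, 14)]
   so M = (13/2, 23/2)
3. N_x = 12  [2·N = B+C = (12, 14)+(12, 7)]
4. N_y = 21/2  [2·N = B+C = (12, 14)+(12, 7)]
   so N = (12, 21/2)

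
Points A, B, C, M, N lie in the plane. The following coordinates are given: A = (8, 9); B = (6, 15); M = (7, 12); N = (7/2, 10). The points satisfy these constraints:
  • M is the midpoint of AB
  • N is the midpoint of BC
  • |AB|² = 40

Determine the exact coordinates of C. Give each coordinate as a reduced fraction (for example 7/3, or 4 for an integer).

C = (1, 5)

1. C_x = 1  [C = 2·N−B = 2·(7/2, 10)−(6, 15)]
2. C_y = 5  [C = 2·N−B = 2·(7/2, 10)−(6, 15)]
   so C = (1, 5)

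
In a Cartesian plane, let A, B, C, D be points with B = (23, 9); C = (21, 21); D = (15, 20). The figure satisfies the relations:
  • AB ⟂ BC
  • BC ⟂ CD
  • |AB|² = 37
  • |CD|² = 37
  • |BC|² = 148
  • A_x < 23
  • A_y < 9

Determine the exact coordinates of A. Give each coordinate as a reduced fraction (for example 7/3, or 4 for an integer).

A = (17, 8)

1. A_x = 17  [[AB ⟂ BC ⇒ 2x-12y+62=0] ∩ [|A−(23, 9)|²=37]]
2. A_y = 8  [[AB ⟂ BC ⇒ 2x-12y+62=0] ∩ [|A−(23, 9)|²=37]]
   so A = (17, 8)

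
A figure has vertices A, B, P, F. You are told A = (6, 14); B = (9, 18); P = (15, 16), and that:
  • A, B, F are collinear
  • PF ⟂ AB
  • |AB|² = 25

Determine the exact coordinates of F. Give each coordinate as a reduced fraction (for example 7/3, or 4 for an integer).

F = (51/5, 98/5)

1. F_x = 51/5  [[A, B, F are collinear ⇒ -4x+3y-18=0] ∩ [PF ⟂ AB ⇒ 3x+4y-109=0]]
2. F_y = 98/5  [[A, B, F are collinear ⇒ -4x+3y-18=0] ∩ [PF ⟂ AB ⇒ 3x+4y-109=0]]
   so F = (51/5, 98/5)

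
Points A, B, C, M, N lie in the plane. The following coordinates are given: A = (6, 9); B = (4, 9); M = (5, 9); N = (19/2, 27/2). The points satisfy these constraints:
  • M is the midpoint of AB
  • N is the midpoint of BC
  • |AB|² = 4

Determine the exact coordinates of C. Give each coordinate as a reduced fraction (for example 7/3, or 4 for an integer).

C = (15, 18)

1. C_x = 15  [C = 2·N−B = 2·(19/2, 27/2)−(4, 9)]
2. C_y = 18  [C = 2·N−B = 2·(19/2, 27/2)−(4, 9)]
   so C = (15, 18)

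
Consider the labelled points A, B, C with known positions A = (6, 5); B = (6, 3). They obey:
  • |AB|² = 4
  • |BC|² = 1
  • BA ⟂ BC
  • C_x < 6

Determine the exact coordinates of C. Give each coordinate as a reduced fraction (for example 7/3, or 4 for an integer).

C = (5, 3)

1. C_x = 5  [[BA ⟂ BC ⇒ 2y-6=0] ∩ [|C−(6, 3)|²=1]]
2. C_y = 3  [[BA ⟂ BC ⇒ 2y-6=0] ∩ [|C−(6, 3)|²=1]]
   so C = (5, 3)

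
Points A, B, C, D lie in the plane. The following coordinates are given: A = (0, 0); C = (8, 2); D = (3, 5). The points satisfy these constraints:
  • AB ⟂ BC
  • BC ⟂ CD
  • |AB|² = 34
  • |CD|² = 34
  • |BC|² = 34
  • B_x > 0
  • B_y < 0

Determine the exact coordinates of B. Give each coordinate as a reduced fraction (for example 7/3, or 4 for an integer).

B = (5, -3)

1. B_x = 5  [[BC ⟂ CD ⇒ 5x-3y-34=0] ∩ [|B−(0, 0)|²=34]]
2. B_y = -3  [[BC ⟂ CD ⇒ 5x-3y-34=0] ∩ [|B−(0, 0)|²=34]]
   so B = (5, -3)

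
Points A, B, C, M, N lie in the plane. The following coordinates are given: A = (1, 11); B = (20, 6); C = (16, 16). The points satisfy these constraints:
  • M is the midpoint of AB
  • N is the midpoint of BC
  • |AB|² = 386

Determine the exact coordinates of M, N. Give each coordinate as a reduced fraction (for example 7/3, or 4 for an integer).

M = (21/2, 17/2)
N = (18, 11)

1. M_x = 21/2  [2·M = A+B = (1, 11)+(20, 6)]
2. M_y = 17/2  [2·M = A+B = (1, 11)+(20, 6)]
   so M = (21/2, 17/2)
3. N_x = 18  [2·N = B+C = (20, 6)+(16, 16)]
4. N_y = 11  [2·N = B+C = (20, 6)+(16, 16)]
   so N = (18, 11)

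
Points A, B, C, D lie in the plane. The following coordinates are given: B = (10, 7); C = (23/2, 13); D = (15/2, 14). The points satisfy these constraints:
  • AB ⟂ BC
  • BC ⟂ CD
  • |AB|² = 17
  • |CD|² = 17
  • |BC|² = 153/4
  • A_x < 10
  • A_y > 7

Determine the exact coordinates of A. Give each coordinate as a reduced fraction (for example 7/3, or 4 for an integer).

A = (6, 8)

1. A_x = 6  [[AB ⟂ BC ⇒ -3/2x-6y+57=0] ∩ [|A−(10, 7)|²=17]]
2. A_y = 8  [[AB ⟂ BC ⇒ -3/2x-6y+57=0] ∩ [|A−(10, 7)|²=17]]
   so A = (6, 8)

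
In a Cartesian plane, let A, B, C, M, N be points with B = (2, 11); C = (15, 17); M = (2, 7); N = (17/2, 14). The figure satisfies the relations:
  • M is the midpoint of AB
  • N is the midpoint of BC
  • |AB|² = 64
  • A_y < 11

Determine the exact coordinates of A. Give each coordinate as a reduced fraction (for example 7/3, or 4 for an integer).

A = (2, 3)

1. A_x = 2  [A = 2·M−B = 2·(2, 7)−(2, 11)]
2. A_y = 3  [A = 2·M−B = 2·(2, 7)−(2, 11)]
   so A = (2, 3)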